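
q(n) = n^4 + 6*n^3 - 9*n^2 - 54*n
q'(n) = 4*n^3 + 18*n^2 - 18*n - 54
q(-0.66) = 30.18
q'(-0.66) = -35.43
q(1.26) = -67.81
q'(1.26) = -40.10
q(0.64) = -36.51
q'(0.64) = -57.10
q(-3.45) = -25.53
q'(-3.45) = 58.09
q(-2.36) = 29.47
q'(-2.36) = 36.16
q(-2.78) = 11.38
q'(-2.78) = 49.21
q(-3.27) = -15.11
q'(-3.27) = 57.47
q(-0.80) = 34.78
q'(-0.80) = -30.13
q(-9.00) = 1944.00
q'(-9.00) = -1350.00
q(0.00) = 0.00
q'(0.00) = -54.00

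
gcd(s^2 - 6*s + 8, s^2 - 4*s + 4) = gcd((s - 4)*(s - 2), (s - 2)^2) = s - 2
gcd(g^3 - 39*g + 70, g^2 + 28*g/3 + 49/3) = g + 7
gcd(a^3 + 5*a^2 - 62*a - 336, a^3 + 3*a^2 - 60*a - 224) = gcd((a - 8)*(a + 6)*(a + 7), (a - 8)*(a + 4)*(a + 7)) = a^2 - a - 56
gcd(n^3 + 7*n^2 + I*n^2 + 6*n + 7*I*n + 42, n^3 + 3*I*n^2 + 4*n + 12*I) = n^2 + I*n + 6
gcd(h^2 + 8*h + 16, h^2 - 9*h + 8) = 1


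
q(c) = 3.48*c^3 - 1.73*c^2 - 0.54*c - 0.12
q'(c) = 10.44*c^2 - 3.46*c - 0.54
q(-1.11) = -6.41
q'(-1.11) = 16.16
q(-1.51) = -15.23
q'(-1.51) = 28.49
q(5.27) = 458.33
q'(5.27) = 271.17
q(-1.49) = -14.67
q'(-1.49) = 27.79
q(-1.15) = -7.08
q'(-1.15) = 17.25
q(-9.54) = -3173.93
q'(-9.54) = 982.63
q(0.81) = 0.16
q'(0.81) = 3.51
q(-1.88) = -28.34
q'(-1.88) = 42.86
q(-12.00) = -6256.20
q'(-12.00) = 1544.34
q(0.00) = -0.12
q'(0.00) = -0.54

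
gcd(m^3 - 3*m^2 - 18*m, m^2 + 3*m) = m^2 + 3*m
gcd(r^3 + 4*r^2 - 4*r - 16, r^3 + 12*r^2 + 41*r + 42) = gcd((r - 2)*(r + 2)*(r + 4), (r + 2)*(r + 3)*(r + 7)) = r + 2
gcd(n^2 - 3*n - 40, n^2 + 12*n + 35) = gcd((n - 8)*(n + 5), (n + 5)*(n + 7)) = n + 5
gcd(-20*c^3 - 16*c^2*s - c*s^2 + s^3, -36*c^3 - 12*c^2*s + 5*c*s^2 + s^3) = 2*c + s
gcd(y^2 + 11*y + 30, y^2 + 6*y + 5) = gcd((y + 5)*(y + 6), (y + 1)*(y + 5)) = y + 5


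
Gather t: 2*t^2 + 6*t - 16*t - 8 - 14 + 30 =2*t^2 - 10*t + 8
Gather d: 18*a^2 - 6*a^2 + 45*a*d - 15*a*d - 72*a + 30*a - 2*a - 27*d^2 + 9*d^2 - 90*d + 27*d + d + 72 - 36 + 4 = 12*a^2 - 44*a - 18*d^2 + d*(30*a - 62) + 40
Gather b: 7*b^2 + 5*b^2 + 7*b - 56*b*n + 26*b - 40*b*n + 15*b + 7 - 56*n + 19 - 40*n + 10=12*b^2 + b*(48 - 96*n) - 96*n + 36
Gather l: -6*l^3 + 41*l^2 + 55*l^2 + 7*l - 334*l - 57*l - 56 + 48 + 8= -6*l^3 + 96*l^2 - 384*l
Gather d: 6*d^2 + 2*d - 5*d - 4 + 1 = 6*d^2 - 3*d - 3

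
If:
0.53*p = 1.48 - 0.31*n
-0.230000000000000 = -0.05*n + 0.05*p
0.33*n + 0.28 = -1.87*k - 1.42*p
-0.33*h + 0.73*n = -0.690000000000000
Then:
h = 12.41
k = -1.02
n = 4.66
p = 0.06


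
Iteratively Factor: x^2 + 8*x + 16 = (x + 4)*(x + 4)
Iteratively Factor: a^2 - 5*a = (a - 5)*(a)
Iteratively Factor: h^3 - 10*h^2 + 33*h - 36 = (h - 3)*(h^2 - 7*h + 12) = (h - 4)*(h - 3)*(h - 3)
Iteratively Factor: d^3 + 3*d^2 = (d + 3)*(d^2) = d*(d + 3)*(d)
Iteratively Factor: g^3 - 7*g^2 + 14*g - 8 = (g - 2)*(g^2 - 5*g + 4) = (g - 2)*(g - 1)*(g - 4)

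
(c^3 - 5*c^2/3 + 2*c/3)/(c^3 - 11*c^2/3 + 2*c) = (c - 1)/(c - 3)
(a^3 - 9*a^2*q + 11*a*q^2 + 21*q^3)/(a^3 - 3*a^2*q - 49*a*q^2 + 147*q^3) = (a + q)/(a + 7*q)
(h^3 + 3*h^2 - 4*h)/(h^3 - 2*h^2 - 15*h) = (-h^2 - 3*h + 4)/(-h^2 + 2*h + 15)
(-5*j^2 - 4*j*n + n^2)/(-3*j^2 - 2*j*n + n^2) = (5*j - n)/(3*j - n)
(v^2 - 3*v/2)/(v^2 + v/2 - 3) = v/(v + 2)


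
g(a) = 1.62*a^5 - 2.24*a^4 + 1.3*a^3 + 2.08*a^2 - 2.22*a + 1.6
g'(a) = 8.1*a^4 - 8.96*a^3 + 3.9*a^2 + 4.16*a - 2.22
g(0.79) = 1.41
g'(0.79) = 2.24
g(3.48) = 572.15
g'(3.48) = 869.84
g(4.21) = 1564.96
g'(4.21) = 1960.40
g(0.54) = 1.10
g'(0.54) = 0.44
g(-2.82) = -435.32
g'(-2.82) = 730.25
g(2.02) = 33.51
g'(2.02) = 83.11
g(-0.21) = 2.14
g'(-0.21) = -2.82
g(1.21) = 3.66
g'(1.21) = 10.01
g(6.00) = 10038.04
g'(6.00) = 8725.38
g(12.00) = 359180.08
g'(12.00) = 153088.02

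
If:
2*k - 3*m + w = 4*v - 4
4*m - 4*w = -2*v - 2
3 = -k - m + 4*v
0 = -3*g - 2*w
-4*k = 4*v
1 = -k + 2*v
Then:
No Solution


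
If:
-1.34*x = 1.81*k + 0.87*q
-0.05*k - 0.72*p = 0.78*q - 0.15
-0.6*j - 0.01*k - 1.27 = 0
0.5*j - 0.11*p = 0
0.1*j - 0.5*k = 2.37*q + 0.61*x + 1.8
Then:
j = -3.19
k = 64.10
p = -14.48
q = 9.45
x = -92.72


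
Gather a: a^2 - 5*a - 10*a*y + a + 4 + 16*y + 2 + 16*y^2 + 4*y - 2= a^2 + a*(-10*y - 4) + 16*y^2 + 20*y + 4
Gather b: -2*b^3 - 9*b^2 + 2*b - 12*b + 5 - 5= -2*b^3 - 9*b^2 - 10*b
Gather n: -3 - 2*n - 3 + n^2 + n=n^2 - n - 6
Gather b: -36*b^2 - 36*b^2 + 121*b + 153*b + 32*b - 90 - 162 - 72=-72*b^2 + 306*b - 324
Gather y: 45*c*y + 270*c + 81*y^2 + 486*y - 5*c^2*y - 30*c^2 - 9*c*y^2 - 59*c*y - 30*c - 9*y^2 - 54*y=-30*c^2 + 240*c + y^2*(72 - 9*c) + y*(-5*c^2 - 14*c + 432)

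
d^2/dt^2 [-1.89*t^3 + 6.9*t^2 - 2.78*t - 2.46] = 13.8 - 11.34*t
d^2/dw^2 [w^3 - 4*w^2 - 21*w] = 6*w - 8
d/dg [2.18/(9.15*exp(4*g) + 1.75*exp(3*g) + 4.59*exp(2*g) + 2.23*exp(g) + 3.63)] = (-79.788*exp(3*g) - 11.445*exp(2*g) - 20.0124*exp(g) - 4.8614)*exp(g)/(9.15*exp(4*g) + 1.75*exp(3*g) + 4.59*exp(2*g) + 2.23*exp(g) + 3.63)^2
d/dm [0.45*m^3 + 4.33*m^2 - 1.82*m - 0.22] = 1.35*m^2 + 8.66*m - 1.82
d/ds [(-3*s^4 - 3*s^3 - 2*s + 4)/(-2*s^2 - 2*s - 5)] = (12*s^5 + 24*s^4 + 72*s^3 + 41*s^2 + 16*s + 18)/(4*s^4 + 8*s^3 + 24*s^2 + 20*s + 25)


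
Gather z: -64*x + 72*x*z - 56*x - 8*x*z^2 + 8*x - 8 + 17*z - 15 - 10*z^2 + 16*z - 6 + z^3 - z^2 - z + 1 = -112*x + z^3 + z^2*(-8*x - 11) + z*(72*x + 32) - 28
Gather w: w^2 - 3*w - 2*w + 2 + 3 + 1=w^2 - 5*w + 6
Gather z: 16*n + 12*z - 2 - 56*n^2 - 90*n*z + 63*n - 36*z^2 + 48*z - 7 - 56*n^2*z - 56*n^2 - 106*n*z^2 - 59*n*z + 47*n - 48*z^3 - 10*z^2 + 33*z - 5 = -112*n^2 + 126*n - 48*z^3 + z^2*(-106*n - 46) + z*(-56*n^2 - 149*n + 93) - 14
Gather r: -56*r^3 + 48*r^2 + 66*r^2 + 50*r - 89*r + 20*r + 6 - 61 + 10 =-56*r^3 + 114*r^2 - 19*r - 45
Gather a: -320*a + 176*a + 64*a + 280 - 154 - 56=70 - 80*a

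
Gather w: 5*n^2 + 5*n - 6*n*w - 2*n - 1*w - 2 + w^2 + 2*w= 5*n^2 + 3*n + w^2 + w*(1 - 6*n) - 2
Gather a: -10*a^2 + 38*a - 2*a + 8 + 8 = -10*a^2 + 36*a + 16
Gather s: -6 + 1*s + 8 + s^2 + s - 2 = s^2 + 2*s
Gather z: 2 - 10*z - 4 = -10*z - 2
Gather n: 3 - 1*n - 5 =-n - 2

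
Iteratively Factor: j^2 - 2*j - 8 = (j - 4)*(j + 2)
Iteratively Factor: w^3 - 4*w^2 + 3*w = (w - 1)*(w^2 - 3*w) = (w - 3)*(w - 1)*(w)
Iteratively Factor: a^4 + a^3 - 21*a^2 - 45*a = (a + 3)*(a^3 - 2*a^2 - 15*a) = a*(a + 3)*(a^2 - 2*a - 15) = a*(a - 5)*(a + 3)*(a + 3)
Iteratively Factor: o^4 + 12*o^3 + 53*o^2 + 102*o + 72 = (o + 4)*(o^3 + 8*o^2 + 21*o + 18) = (o + 3)*(o + 4)*(o^2 + 5*o + 6) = (o + 3)^2*(o + 4)*(o + 2)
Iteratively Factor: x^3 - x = (x - 1)*(x^2 + x) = (x - 1)*(x + 1)*(x)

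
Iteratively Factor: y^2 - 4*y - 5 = (y - 5)*(y + 1)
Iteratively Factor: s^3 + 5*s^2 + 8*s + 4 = (s + 2)*(s^2 + 3*s + 2) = (s + 1)*(s + 2)*(s + 2)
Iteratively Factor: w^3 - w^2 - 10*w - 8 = (w - 4)*(w^2 + 3*w + 2) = (w - 4)*(w + 1)*(w + 2)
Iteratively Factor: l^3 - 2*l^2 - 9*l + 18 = (l + 3)*(l^2 - 5*l + 6) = (l - 3)*(l + 3)*(l - 2)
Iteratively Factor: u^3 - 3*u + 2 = (u - 1)*(u^2 + u - 2) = (u - 1)^2*(u + 2)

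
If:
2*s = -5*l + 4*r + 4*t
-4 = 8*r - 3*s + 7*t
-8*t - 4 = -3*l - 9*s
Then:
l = t/87 - 40/87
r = -63*t/116 - 8/29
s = 77*t/87 + 52/87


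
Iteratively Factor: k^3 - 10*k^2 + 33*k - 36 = (k - 3)*(k^2 - 7*k + 12) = (k - 4)*(k - 3)*(k - 3)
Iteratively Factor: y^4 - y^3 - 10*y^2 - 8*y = (y)*(y^3 - y^2 - 10*y - 8) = y*(y + 2)*(y^2 - 3*y - 4) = y*(y + 1)*(y + 2)*(y - 4)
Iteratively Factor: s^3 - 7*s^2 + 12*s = (s - 4)*(s^2 - 3*s) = s*(s - 4)*(s - 3)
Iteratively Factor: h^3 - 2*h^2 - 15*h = (h + 3)*(h^2 - 5*h) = h*(h + 3)*(h - 5)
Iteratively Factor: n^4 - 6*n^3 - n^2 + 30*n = (n)*(n^3 - 6*n^2 - n + 30) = n*(n - 5)*(n^2 - n - 6) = n*(n - 5)*(n - 3)*(n + 2)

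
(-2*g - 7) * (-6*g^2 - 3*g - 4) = 12*g^3 + 48*g^2 + 29*g + 28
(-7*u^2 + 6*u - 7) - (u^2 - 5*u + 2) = -8*u^2 + 11*u - 9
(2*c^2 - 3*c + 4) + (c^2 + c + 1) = 3*c^2 - 2*c + 5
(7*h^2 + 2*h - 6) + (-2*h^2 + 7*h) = 5*h^2 + 9*h - 6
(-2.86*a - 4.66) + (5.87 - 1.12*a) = 1.21 - 3.98*a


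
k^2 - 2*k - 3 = (k - 3)*(k + 1)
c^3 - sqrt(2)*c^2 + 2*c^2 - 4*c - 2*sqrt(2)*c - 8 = (c + 2)*(c - 2*sqrt(2))*(c + sqrt(2))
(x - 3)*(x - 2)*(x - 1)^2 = x^4 - 7*x^3 + 17*x^2 - 17*x + 6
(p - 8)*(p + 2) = p^2 - 6*p - 16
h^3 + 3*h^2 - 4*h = h*(h - 1)*(h + 4)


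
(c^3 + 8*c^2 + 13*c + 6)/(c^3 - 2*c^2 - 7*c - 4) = (c + 6)/(c - 4)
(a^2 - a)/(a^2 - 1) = a/(a + 1)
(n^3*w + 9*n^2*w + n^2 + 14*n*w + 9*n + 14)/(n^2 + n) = (n^3*w + 9*n^2*w + n^2 + 14*n*w + 9*n + 14)/(n*(n + 1))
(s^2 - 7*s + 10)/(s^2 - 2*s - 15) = (s - 2)/(s + 3)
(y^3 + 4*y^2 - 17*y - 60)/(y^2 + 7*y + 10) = (y^2 - y - 12)/(y + 2)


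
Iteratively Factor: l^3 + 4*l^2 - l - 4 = (l + 4)*(l^2 - 1) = (l + 1)*(l + 4)*(l - 1)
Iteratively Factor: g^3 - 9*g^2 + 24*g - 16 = (g - 1)*(g^2 - 8*g + 16) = (g - 4)*(g - 1)*(g - 4)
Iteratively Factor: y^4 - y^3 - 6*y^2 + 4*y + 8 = (y - 2)*(y^3 + y^2 - 4*y - 4) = (y - 2)*(y + 1)*(y^2 - 4) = (y - 2)*(y + 1)*(y + 2)*(y - 2)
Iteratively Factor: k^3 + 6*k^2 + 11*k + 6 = (k + 2)*(k^2 + 4*k + 3) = (k + 2)*(k + 3)*(k + 1)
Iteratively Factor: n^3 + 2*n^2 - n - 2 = (n + 1)*(n^2 + n - 2) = (n - 1)*(n + 1)*(n + 2)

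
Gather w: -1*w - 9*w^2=-9*w^2 - w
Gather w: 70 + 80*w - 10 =80*w + 60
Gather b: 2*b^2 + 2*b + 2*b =2*b^2 + 4*b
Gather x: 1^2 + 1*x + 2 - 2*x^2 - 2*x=-2*x^2 - x + 3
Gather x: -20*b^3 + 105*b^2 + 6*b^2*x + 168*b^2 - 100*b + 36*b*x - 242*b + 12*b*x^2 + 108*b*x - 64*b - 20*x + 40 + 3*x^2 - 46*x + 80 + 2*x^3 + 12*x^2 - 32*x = -20*b^3 + 273*b^2 - 406*b + 2*x^3 + x^2*(12*b + 15) + x*(6*b^2 + 144*b - 98) + 120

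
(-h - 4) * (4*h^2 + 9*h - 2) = -4*h^3 - 25*h^2 - 34*h + 8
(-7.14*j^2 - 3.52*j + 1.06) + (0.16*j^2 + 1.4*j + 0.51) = -6.98*j^2 - 2.12*j + 1.57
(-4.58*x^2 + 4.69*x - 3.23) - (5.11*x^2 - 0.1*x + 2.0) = -9.69*x^2 + 4.79*x - 5.23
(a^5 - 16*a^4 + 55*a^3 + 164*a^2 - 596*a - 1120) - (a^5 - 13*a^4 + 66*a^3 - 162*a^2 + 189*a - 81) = -3*a^4 - 11*a^3 + 326*a^2 - 785*a - 1039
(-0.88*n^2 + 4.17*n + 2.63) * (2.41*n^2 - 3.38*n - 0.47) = -2.1208*n^4 + 13.0241*n^3 - 7.3427*n^2 - 10.8493*n - 1.2361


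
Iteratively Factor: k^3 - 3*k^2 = (k)*(k^2 - 3*k) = k^2*(k - 3)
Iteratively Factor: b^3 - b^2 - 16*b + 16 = (b + 4)*(b^2 - 5*b + 4) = (b - 4)*(b + 4)*(b - 1)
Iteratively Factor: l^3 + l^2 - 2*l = (l)*(l^2 + l - 2) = l*(l - 1)*(l + 2)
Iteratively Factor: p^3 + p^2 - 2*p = (p)*(p^2 + p - 2) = p*(p + 2)*(p - 1)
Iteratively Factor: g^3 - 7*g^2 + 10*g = (g - 5)*(g^2 - 2*g) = (g - 5)*(g - 2)*(g)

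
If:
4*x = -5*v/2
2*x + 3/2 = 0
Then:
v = 6/5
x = -3/4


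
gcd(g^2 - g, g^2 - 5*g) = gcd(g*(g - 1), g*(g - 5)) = g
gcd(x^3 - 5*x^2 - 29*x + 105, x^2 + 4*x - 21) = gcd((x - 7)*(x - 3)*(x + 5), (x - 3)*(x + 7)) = x - 3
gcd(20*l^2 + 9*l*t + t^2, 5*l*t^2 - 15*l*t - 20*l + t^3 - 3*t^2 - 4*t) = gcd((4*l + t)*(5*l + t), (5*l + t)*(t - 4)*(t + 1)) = 5*l + t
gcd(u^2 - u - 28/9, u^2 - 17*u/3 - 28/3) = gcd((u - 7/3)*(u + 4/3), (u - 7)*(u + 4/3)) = u + 4/3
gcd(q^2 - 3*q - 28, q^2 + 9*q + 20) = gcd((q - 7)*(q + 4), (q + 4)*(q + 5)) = q + 4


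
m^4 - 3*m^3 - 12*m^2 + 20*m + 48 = (m - 4)*(m - 3)*(m + 2)^2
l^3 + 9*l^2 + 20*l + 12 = (l + 1)*(l + 2)*(l + 6)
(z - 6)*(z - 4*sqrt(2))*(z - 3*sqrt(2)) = z^3 - 7*sqrt(2)*z^2 - 6*z^2 + 24*z + 42*sqrt(2)*z - 144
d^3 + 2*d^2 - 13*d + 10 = (d - 2)*(d - 1)*(d + 5)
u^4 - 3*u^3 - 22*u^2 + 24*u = u*(u - 6)*(u - 1)*(u + 4)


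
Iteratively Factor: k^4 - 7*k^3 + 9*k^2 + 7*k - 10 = (k + 1)*(k^3 - 8*k^2 + 17*k - 10) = (k - 1)*(k + 1)*(k^2 - 7*k + 10) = (k - 5)*(k - 1)*(k + 1)*(k - 2)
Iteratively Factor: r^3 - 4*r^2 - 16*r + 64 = (r + 4)*(r^2 - 8*r + 16) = (r - 4)*(r + 4)*(r - 4)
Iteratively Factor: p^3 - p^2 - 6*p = (p - 3)*(p^2 + 2*p) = (p - 3)*(p + 2)*(p)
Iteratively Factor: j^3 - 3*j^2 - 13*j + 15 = (j + 3)*(j^2 - 6*j + 5) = (j - 5)*(j + 3)*(j - 1)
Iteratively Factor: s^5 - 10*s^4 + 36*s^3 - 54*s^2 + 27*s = (s)*(s^4 - 10*s^3 + 36*s^2 - 54*s + 27) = s*(s - 3)*(s^3 - 7*s^2 + 15*s - 9) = s*(s - 3)*(s - 1)*(s^2 - 6*s + 9) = s*(s - 3)^2*(s - 1)*(s - 3)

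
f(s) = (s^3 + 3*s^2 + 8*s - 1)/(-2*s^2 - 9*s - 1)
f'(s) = (4*s + 9)*(s^3 + 3*s^2 + 8*s - 1)/(-2*s^2 - 9*s - 1)^2 + (3*s^2 + 6*s + 8)/(-2*s^2 - 9*s - 1) = (-2*s^4 - 18*s^3 - 14*s^2 - 10*s - 17)/(4*s^4 + 36*s^3 + 85*s^2 + 18*s + 1)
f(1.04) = -0.93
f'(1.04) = -0.42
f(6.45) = -3.12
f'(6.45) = -0.44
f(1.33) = -1.05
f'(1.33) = -0.38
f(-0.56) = -1.38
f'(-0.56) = -1.10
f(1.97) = -1.29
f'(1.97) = -0.37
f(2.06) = -1.32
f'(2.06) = -0.37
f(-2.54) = -2.05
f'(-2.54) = 1.62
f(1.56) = -1.13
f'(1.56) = -0.37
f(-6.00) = 8.26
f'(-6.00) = 2.31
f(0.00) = 1.00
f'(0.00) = -17.00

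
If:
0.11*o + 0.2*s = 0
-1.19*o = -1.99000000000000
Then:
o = 1.67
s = -0.92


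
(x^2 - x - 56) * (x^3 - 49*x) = x^5 - x^4 - 105*x^3 + 49*x^2 + 2744*x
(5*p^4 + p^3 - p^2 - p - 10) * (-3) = -15*p^4 - 3*p^3 + 3*p^2 + 3*p + 30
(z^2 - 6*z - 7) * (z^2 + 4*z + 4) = z^4 - 2*z^3 - 27*z^2 - 52*z - 28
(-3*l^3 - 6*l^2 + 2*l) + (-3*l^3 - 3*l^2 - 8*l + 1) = -6*l^3 - 9*l^2 - 6*l + 1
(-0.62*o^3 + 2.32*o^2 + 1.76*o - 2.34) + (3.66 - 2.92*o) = -0.62*o^3 + 2.32*o^2 - 1.16*o + 1.32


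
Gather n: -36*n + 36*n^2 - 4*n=36*n^2 - 40*n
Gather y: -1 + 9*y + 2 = 9*y + 1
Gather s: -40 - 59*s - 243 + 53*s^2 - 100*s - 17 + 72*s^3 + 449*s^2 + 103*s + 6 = 72*s^3 + 502*s^2 - 56*s - 294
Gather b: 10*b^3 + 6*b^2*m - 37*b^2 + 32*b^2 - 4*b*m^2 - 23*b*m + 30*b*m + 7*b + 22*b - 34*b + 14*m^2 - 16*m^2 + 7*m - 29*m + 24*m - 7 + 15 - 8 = 10*b^3 + b^2*(6*m - 5) + b*(-4*m^2 + 7*m - 5) - 2*m^2 + 2*m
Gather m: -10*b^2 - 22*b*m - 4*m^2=-10*b^2 - 22*b*m - 4*m^2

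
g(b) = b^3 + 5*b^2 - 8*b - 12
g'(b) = 3*b^2 + 10*b - 8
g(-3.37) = 33.47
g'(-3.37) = -7.63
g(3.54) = 66.70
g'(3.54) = 64.99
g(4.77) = 172.14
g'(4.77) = 107.96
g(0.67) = -14.81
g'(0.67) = 0.05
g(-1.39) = 6.09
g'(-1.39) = -16.10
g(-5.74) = 9.54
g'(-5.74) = 33.44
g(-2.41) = 22.32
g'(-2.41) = -14.68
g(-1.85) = 13.58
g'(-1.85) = -16.23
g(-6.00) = 0.00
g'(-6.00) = 40.00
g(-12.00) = -924.00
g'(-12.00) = 304.00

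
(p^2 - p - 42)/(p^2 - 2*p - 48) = (p - 7)/(p - 8)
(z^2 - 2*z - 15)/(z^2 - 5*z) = (z + 3)/z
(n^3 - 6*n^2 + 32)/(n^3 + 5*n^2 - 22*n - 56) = (n - 4)/(n + 7)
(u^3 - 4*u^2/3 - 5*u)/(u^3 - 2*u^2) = (u^2 - 4*u/3 - 5)/(u*(u - 2))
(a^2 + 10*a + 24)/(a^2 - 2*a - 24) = (a + 6)/(a - 6)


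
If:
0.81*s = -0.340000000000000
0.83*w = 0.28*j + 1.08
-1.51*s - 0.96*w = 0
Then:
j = -1.90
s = -0.42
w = 0.66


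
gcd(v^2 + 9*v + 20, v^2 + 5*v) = v + 5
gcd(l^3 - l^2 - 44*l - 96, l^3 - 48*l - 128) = l^2 - 4*l - 32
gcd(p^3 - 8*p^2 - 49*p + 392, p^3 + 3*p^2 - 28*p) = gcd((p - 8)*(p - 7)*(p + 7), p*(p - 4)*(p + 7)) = p + 7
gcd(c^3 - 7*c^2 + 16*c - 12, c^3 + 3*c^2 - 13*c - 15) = c - 3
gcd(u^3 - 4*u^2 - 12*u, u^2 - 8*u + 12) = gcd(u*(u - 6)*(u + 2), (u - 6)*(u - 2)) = u - 6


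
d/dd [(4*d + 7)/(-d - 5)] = -13/(d + 5)^2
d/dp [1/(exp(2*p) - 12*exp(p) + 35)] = 2*(6 - exp(p))*exp(p)/(exp(2*p) - 12*exp(p) + 35)^2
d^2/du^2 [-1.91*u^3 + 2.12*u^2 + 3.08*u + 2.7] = 4.24 - 11.46*u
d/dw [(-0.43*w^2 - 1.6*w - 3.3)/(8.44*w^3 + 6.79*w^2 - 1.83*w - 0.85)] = (3.6292*w^4 + 27.008*w^3 + 95.2069*w^2 + 45.545*w - 4.679)/(71.2336*w^6 + 114.6152*w^5 + 15.2137*w^4 - 39.1994*w^3 - 8.1941*w^2 + 3.111*w + 0.7225)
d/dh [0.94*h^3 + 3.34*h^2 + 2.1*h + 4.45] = 2.82*h^2 + 6.68*h + 2.1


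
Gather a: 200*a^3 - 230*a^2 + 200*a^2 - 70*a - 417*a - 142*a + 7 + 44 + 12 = 200*a^3 - 30*a^2 - 629*a + 63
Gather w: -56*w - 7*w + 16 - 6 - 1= 9 - 63*w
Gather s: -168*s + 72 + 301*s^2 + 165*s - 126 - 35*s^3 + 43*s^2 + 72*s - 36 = -35*s^3 + 344*s^2 + 69*s - 90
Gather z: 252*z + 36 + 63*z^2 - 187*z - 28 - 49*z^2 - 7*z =14*z^2 + 58*z + 8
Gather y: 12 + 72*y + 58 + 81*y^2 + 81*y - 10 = 81*y^2 + 153*y + 60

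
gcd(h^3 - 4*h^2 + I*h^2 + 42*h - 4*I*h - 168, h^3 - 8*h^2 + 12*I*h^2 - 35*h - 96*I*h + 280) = h + 7*I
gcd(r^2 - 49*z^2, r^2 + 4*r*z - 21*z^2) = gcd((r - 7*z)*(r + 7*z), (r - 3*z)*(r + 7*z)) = r + 7*z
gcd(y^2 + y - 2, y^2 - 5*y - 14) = y + 2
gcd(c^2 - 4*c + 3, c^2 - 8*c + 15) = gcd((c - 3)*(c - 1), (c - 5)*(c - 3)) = c - 3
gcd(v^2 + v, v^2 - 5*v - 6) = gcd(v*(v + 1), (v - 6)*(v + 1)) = v + 1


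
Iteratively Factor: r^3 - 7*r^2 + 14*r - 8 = (r - 1)*(r^2 - 6*r + 8) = (r - 4)*(r - 1)*(r - 2)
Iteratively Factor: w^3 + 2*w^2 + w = (w + 1)*(w^2 + w) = w*(w + 1)*(w + 1)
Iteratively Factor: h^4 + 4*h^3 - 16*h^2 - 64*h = (h + 4)*(h^3 - 16*h) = h*(h + 4)*(h^2 - 16) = h*(h - 4)*(h + 4)*(h + 4)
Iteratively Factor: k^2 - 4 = (k + 2)*(k - 2)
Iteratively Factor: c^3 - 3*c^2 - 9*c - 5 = (c + 1)*(c^2 - 4*c - 5) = (c + 1)^2*(c - 5)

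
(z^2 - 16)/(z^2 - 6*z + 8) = (z + 4)/(z - 2)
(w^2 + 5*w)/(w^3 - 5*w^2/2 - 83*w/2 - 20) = 2*w/(2*w^2 - 15*w - 8)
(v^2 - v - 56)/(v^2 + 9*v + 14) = (v - 8)/(v + 2)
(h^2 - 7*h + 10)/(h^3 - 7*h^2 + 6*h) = (h^2 - 7*h + 10)/(h*(h^2 - 7*h + 6))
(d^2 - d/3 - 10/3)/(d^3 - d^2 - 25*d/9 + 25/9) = 3*(d - 2)/(3*d^2 - 8*d + 5)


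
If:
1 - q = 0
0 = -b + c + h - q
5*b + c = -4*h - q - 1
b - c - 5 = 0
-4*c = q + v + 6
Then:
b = -7/2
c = -17/2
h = 6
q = 1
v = 27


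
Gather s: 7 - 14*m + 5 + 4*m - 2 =10 - 10*m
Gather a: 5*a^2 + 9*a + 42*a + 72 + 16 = 5*a^2 + 51*a + 88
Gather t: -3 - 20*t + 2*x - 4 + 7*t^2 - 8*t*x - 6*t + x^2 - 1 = 7*t^2 + t*(-8*x - 26) + x^2 + 2*x - 8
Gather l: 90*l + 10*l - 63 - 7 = 100*l - 70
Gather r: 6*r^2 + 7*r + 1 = 6*r^2 + 7*r + 1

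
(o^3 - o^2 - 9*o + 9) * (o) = o^4 - o^3 - 9*o^2 + 9*o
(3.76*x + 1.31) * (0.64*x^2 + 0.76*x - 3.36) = 2.4064*x^3 + 3.696*x^2 - 11.638*x - 4.4016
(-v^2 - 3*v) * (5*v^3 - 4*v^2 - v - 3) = -5*v^5 - 11*v^4 + 13*v^3 + 6*v^2 + 9*v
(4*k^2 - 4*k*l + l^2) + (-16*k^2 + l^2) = -12*k^2 - 4*k*l + 2*l^2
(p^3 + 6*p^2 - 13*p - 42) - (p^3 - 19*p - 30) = 6*p^2 + 6*p - 12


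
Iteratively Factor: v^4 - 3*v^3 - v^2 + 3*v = (v - 1)*(v^3 - 2*v^2 - 3*v) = v*(v - 1)*(v^2 - 2*v - 3) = v*(v - 3)*(v - 1)*(v + 1)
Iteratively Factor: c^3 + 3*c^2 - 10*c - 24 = (c + 2)*(c^2 + c - 12) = (c + 2)*(c + 4)*(c - 3)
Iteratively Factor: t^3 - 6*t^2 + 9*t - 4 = (t - 1)*(t^2 - 5*t + 4) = (t - 1)^2*(t - 4)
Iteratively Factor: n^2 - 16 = (n + 4)*(n - 4)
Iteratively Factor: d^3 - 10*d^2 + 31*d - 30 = (d - 2)*(d^2 - 8*d + 15) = (d - 3)*(d - 2)*(d - 5)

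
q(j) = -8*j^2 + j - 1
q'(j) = 1 - 16*j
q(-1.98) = -34.34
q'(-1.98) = 32.68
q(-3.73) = -116.03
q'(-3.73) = 60.68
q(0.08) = -0.97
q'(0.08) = -0.28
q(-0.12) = -1.24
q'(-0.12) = 2.92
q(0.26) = -1.28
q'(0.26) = -3.16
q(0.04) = -0.97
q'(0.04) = 0.36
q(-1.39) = -17.85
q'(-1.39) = 23.24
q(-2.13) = -39.43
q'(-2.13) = 35.08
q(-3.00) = -76.00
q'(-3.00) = 49.00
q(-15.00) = -1816.00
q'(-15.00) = 241.00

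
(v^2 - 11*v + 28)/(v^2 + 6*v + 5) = (v^2 - 11*v + 28)/(v^2 + 6*v + 5)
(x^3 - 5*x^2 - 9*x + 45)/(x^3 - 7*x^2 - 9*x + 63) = (x - 5)/(x - 7)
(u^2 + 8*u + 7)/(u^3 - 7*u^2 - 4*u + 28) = (u^2 + 8*u + 7)/(u^3 - 7*u^2 - 4*u + 28)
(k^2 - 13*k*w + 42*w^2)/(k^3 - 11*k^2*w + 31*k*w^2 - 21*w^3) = (k - 6*w)/(k^2 - 4*k*w + 3*w^2)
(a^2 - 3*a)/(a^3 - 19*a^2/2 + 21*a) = 2*(a - 3)/(2*a^2 - 19*a + 42)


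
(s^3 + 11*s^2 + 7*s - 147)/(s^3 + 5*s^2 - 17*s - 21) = (s + 7)/(s + 1)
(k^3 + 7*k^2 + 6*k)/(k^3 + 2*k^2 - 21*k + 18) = k*(k + 1)/(k^2 - 4*k + 3)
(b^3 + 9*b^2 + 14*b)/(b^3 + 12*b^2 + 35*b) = (b + 2)/(b + 5)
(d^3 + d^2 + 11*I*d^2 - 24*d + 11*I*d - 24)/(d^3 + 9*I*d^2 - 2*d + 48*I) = (d + 1)/(d - 2*I)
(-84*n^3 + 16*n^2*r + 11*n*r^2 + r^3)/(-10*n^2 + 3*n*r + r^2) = (42*n^2 + 13*n*r + r^2)/(5*n + r)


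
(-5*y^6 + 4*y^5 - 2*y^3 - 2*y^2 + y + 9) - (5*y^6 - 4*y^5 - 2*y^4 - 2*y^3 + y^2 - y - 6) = -10*y^6 + 8*y^5 + 2*y^4 - 3*y^2 + 2*y + 15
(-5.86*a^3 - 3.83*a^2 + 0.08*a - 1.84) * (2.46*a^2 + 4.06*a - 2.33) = -14.4156*a^5 - 33.2134*a^4 - 1.6992*a^3 + 4.7223*a^2 - 7.6568*a + 4.2872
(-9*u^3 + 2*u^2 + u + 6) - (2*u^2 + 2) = -9*u^3 + u + 4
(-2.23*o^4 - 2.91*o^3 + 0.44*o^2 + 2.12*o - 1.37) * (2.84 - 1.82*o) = 4.0586*o^5 - 1.037*o^4 - 9.0652*o^3 - 2.6088*o^2 + 8.5142*o - 3.8908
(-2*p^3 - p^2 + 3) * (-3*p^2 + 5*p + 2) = 6*p^5 - 7*p^4 - 9*p^3 - 11*p^2 + 15*p + 6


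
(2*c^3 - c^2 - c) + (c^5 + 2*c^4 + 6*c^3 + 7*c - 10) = c^5 + 2*c^4 + 8*c^3 - c^2 + 6*c - 10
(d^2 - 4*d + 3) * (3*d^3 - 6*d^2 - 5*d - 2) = 3*d^5 - 18*d^4 + 28*d^3 - 7*d - 6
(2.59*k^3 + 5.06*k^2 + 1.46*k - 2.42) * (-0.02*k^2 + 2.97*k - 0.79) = -0.0518*k^5 + 7.5911*k^4 + 12.9529*k^3 + 0.3872*k^2 - 8.3408*k + 1.9118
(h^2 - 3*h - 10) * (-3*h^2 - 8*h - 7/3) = -3*h^4 + h^3 + 155*h^2/3 + 87*h + 70/3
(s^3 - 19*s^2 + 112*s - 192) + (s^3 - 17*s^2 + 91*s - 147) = 2*s^3 - 36*s^2 + 203*s - 339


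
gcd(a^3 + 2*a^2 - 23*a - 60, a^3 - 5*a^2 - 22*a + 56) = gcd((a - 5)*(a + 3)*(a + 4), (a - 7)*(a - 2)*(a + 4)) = a + 4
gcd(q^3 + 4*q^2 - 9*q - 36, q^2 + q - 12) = q^2 + q - 12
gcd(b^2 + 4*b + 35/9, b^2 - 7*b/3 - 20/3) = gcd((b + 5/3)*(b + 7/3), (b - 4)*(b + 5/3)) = b + 5/3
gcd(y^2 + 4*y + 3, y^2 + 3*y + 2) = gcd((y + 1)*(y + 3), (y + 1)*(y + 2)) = y + 1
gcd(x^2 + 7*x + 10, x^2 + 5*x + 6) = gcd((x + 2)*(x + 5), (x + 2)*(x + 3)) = x + 2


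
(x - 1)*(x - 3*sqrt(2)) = x^2 - 3*sqrt(2)*x - x + 3*sqrt(2)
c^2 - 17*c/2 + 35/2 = (c - 5)*(c - 7/2)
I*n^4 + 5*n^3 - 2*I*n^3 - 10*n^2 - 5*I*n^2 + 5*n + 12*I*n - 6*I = (n - 1)*(n - 3*I)*(n - 2*I)*(I*n - I)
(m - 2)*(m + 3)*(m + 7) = m^3 + 8*m^2 + m - 42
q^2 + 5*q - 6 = (q - 1)*(q + 6)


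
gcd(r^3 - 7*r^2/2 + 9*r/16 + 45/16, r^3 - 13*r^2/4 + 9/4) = r^2 - 9*r/4 - 9/4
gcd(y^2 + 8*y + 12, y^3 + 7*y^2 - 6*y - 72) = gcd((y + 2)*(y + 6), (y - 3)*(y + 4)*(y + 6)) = y + 6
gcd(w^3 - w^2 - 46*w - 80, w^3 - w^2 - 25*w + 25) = w + 5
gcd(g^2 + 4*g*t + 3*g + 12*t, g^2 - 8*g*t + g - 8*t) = 1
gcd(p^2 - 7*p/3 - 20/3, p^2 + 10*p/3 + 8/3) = 1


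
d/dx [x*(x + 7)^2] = (x + 7)*(3*x + 7)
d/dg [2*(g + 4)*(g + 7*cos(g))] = 2*g - 2*(g + 4)*(7*sin(g) - 1) + 14*cos(g)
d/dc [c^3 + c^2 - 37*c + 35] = 3*c^2 + 2*c - 37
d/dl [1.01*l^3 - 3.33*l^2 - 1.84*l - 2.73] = 3.03*l^2 - 6.66*l - 1.84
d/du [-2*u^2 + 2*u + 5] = 2 - 4*u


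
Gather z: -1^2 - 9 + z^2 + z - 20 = z^2 + z - 30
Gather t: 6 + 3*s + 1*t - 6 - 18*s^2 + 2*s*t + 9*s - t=-18*s^2 + 2*s*t + 12*s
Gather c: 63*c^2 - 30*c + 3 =63*c^2 - 30*c + 3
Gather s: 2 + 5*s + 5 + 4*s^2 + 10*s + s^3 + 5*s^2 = s^3 + 9*s^2 + 15*s + 7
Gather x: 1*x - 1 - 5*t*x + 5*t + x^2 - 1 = 5*t + x^2 + x*(1 - 5*t) - 2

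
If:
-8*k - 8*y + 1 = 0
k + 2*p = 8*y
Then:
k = 1/8 - y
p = 9*y/2 - 1/16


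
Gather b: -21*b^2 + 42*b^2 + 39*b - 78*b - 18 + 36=21*b^2 - 39*b + 18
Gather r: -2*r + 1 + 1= 2 - 2*r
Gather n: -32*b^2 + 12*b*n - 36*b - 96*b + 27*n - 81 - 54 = -32*b^2 - 132*b + n*(12*b + 27) - 135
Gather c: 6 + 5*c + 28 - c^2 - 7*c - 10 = -c^2 - 2*c + 24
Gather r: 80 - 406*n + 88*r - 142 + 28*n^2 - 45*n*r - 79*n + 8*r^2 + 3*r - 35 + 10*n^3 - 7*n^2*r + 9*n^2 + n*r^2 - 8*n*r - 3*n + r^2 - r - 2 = 10*n^3 + 37*n^2 - 488*n + r^2*(n + 9) + r*(-7*n^2 - 53*n + 90) - 99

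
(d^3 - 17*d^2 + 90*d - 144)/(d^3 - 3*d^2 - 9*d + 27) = (d^2 - 14*d + 48)/(d^2 - 9)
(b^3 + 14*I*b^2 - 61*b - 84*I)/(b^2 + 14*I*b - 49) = (b^2 + 7*I*b - 12)/(b + 7*I)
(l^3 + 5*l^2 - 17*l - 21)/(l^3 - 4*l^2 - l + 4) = (l^2 + 4*l - 21)/(l^2 - 5*l + 4)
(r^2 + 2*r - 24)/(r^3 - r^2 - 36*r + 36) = (r - 4)/(r^2 - 7*r + 6)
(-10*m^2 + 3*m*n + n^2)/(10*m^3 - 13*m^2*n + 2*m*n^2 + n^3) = -1/(m - n)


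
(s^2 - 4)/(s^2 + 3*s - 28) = (s^2 - 4)/(s^2 + 3*s - 28)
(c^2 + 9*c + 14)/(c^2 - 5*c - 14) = (c + 7)/(c - 7)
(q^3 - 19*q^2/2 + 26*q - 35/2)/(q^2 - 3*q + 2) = (2*q^2 - 17*q + 35)/(2*(q - 2))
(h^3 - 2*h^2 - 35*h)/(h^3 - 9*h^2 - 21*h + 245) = h/(h - 7)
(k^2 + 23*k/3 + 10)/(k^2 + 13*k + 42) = (k + 5/3)/(k + 7)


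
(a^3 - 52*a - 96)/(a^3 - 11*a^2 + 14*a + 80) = (a + 6)/(a - 5)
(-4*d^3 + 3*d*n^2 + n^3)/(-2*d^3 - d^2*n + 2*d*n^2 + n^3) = (2*d + n)/(d + n)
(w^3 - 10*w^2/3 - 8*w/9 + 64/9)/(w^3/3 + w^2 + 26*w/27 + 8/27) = 3*(3*w^2 - 14*w + 16)/(3*w^2 + 5*w + 2)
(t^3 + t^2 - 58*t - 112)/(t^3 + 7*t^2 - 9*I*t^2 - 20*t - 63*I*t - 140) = (t^2 - 6*t - 16)/(t^2 - 9*I*t - 20)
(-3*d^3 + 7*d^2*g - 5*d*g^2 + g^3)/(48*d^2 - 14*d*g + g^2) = (-3*d^3 + 7*d^2*g - 5*d*g^2 + g^3)/(48*d^2 - 14*d*g + g^2)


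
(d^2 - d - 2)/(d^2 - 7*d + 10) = (d + 1)/(d - 5)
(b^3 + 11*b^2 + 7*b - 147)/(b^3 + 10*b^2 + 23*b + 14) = (b^2 + 4*b - 21)/(b^2 + 3*b + 2)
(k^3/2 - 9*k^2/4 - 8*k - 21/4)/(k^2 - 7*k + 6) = (2*k^3 - 9*k^2 - 32*k - 21)/(4*(k^2 - 7*k + 6))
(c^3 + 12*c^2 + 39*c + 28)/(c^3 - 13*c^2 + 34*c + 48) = (c^2 + 11*c + 28)/(c^2 - 14*c + 48)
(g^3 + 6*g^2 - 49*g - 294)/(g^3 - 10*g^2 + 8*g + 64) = (g^3 + 6*g^2 - 49*g - 294)/(g^3 - 10*g^2 + 8*g + 64)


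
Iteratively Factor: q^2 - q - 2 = (q - 2)*(q + 1)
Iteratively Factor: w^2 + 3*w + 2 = (w + 1)*(w + 2)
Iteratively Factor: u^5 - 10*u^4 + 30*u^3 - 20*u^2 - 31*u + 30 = (u - 1)*(u^4 - 9*u^3 + 21*u^2 + u - 30) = (u - 5)*(u - 1)*(u^3 - 4*u^2 + u + 6) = (u - 5)*(u - 1)*(u + 1)*(u^2 - 5*u + 6) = (u - 5)*(u - 2)*(u - 1)*(u + 1)*(u - 3)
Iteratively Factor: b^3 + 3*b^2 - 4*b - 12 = (b - 2)*(b^2 + 5*b + 6) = (b - 2)*(b + 3)*(b + 2)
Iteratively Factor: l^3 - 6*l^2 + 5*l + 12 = (l + 1)*(l^2 - 7*l + 12) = (l - 3)*(l + 1)*(l - 4)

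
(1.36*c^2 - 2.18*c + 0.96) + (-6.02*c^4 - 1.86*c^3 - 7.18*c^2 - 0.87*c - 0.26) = -6.02*c^4 - 1.86*c^3 - 5.82*c^2 - 3.05*c + 0.7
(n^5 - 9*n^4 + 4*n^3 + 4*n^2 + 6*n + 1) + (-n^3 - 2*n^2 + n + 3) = n^5 - 9*n^4 + 3*n^3 + 2*n^2 + 7*n + 4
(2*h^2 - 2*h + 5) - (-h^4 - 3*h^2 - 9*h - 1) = h^4 + 5*h^2 + 7*h + 6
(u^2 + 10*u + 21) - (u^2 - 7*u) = 17*u + 21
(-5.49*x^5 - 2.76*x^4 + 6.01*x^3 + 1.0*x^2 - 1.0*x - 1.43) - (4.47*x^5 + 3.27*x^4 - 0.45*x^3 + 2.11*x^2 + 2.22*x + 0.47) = -9.96*x^5 - 6.03*x^4 + 6.46*x^3 - 1.11*x^2 - 3.22*x - 1.9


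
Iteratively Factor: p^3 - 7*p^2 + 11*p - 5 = (p - 5)*(p^2 - 2*p + 1) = (p - 5)*(p - 1)*(p - 1)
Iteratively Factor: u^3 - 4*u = (u - 2)*(u^2 + 2*u) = (u - 2)*(u + 2)*(u)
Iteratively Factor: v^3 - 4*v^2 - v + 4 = (v + 1)*(v^2 - 5*v + 4) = (v - 4)*(v + 1)*(v - 1)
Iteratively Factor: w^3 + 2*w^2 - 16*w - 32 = (w - 4)*(w^2 + 6*w + 8) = (w - 4)*(w + 4)*(w + 2)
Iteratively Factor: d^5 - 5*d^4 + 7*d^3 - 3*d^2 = (d)*(d^4 - 5*d^3 + 7*d^2 - 3*d) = d*(d - 1)*(d^3 - 4*d^2 + 3*d) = d*(d - 3)*(d - 1)*(d^2 - d) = d^2*(d - 3)*(d - 1)*(d - 1)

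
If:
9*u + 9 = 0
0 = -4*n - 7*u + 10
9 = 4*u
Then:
No Solution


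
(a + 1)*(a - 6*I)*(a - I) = a^3 + a^2 - 7*I*a^2 - 6*a - 7*I*a - 6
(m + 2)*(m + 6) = m^2 + 8*m + 12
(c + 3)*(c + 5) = c^2 + 8*c + 15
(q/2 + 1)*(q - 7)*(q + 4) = q^3/2 - q^2/2 - 17*q - 28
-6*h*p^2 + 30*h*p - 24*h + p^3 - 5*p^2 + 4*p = (-6*h + p)*(p - 4)*(p - 1)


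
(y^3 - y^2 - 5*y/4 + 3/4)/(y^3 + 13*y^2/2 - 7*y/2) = (2*y^2 - y - 3)/(2*y*(y + 7))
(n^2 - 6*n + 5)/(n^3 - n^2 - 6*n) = (-n^2 + 6*n - 5)/(n*(-n^2 + n + 6))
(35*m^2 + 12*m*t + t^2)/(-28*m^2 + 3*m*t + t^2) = (5*m + t)/(-4*m + t)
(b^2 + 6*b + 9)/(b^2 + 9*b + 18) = (b + 3)/(b + 6)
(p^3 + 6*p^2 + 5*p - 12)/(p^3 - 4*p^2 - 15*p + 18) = (p + 4)/(p - 6)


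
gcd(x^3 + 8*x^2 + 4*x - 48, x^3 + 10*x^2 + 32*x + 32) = x + 4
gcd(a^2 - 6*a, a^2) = a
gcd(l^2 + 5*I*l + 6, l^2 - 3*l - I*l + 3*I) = l - I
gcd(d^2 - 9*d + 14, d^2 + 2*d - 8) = d - 2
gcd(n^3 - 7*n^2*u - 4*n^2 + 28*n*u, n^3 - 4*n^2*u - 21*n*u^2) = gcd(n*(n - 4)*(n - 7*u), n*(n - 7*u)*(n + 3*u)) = -n^2 + 7*n*u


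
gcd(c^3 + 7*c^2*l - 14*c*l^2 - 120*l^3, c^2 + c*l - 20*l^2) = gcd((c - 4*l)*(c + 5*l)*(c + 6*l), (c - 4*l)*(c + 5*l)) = c^2 + c*l - 20*l^2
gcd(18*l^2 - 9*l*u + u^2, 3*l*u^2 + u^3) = 1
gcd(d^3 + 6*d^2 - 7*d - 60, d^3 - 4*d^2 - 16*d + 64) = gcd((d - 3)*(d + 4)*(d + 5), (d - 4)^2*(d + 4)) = d + 4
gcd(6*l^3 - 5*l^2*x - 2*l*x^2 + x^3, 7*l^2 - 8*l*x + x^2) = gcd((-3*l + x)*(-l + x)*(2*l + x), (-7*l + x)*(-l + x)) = -l + x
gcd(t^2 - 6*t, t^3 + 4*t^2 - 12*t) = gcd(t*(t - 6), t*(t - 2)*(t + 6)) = t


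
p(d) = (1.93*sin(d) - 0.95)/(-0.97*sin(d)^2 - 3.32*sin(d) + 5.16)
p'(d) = (1.94*sin(d)*cos(d) + 3.32*cos(d))*(1.93*sin(d) - 0.95)/(-0.97*sin(d)^2 - 3.32*sin(d) + 5.16)^2 + 1.93*cos(d)/(-0.97*sin(d)^2 - 3.32*sin(d) + 5.16) = (1.8721*sin(d)^2 - 1.843*sin(d) + 6.8048)*cos(d)/(0.9409*sin(d)^4 + 6.4408*sin(d)^3 + 1.012*sin(d)^2 - 34.2624*sin(d) + 26.6256)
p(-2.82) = -0.26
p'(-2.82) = -0.19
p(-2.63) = -0.29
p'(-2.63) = -0.17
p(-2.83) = -0.25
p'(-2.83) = -0.19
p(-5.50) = 0.18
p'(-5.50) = 0.84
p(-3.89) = 0.15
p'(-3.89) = -0.78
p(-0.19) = -0.23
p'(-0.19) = 0.21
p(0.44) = -0.04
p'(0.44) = 0.45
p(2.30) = 0.23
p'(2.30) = -0.94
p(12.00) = -0.30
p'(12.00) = 0.16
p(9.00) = -0.04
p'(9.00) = -0.44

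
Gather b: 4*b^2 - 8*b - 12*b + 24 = 4*b^2 - 20*b + 24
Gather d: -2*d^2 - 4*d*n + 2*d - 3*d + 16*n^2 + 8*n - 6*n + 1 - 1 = -2*d^2 + d*(-4*n - 1) + 16*n^2 + 2*n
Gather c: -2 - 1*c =-c - 2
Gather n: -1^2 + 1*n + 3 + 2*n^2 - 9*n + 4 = 2*n^2 - 8*n + 6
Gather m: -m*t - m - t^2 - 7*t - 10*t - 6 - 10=m*(-t - 1) - t^2 - 17*t - 16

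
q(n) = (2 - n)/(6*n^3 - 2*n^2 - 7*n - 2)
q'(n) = (2 - n)*(-18*n^2 + 4*n + 7)/(6*n^3 - 2*n^2 - 7*n - 2)^2 - 1/(6*n^3 - 2*n^2 - 7*n - 2) = (-6*n^3 + 2*n^2 + 7*n - (n - 2)*(-18*n^2 + 4*n + 7) + 2)/(-6*n^3 + 2*n^2 + 7*n + 2)^2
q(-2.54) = -0.05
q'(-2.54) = -0.05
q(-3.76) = -0.02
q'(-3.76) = -0.01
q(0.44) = -0.31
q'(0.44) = 0.54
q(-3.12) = -0.03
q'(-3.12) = -0.02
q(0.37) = -0.36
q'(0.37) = 0.69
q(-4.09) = -0.01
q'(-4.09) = -0.01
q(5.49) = -0.00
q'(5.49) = 0.00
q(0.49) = -0.29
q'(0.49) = 0.45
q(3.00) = -0.00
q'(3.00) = 0.00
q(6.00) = 0.00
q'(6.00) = 0.00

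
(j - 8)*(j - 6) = j^2 - 14*j + 48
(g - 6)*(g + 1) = g^2 - 5*g - 6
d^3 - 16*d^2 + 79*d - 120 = (d - 8)*(d - 5)*(d - 3)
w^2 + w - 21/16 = (w - 3/4)*(w + 7/4)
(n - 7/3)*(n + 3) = n^2 + 2*n/3 - 7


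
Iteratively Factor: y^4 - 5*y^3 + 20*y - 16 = (y - 4)*(y^3 - y^2 - 4*y + 4) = (y - 4)*(y + 2)*(y^2 - 3*y + 2) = (y - 4)*(y - 2)*(y + 2)*(y - 1)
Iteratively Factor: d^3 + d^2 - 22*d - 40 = (d + 4)*(d^2 - 3*d - 10) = (d - 5)*(d + 4)*(d + 2)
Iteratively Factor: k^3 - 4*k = (k + 2)*(k^2 - 2*k) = k*(k + 2)*(k - 2)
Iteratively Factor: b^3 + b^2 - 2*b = (b)*(b^2 + b - 2) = b*(b + 2)*(b - 1)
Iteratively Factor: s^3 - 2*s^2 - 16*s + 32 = (s + 4)*(s^2 - 6*s + 8) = (s - 2)*(s + 4)*(s - 4)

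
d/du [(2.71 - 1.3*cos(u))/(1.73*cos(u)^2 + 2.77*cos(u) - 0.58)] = (-2.249*cos(u)^2 + 9.3766*cos(u) + 6.7527)*sin(u)/(2.9929*cos(u)^4 + 9.5842*cos(u)^3 + 5.6661*cos(u)^2 - 3.2132*cos(u) + 0.3364)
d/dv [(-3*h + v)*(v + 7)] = -3*h + 2*v + 7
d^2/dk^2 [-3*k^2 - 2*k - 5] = -6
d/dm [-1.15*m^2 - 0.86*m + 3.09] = -2.3*m - 0.86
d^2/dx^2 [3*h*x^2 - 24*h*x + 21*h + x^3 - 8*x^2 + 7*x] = 6*h + 6*x - 16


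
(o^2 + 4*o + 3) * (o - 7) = o^3 - 3*o^2 - 25*o - 21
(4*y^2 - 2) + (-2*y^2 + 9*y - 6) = 2*y^2 + 9*y - 8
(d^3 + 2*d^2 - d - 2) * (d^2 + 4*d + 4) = d^5 + 6*d^4 + 11*d^3 + 2*d^2 - 12*d - 8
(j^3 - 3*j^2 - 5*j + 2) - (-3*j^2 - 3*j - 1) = j^3 - 2*j + 3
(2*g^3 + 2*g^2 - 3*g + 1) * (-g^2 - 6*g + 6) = -2*g^5 - 14*g^4 + 3*g^3 + 29*g^2 - 24*g + 6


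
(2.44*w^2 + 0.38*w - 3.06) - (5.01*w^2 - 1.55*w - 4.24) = -2.57*w^2 + 1.93*w + 1.18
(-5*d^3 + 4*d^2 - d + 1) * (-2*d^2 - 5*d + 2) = 10*d^5 + 17*d^4 - 28*d^3 + 11*d^2 - 7*d + 2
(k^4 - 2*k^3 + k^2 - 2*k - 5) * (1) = k^4 - 2*k^3 + k^2 - 2*k - 5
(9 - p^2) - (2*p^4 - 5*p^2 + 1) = -2*p^4 + 4*p^2 + 8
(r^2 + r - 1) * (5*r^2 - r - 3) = 5*r^4 + 4*r^3 - 9*r^2 - 2*r + 3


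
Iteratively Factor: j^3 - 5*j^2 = (j)*(j^2 - 5*j) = j^2*(j - 5)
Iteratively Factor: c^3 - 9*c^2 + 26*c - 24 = (c - 4)*(c^2 - 5*c + 6) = (c - 4)*(c - 3)*(c - 2)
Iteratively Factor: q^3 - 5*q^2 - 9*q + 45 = (q - 5)*(q^2 - 9) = (q - 5)*(q + 3)*(q - 3)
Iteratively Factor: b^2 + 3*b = (b)*(b + 3)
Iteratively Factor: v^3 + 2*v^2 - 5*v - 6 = (v - 2)*(v^2 + 4*v + 3) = (v - 2)*(v + 3)*(v + 1)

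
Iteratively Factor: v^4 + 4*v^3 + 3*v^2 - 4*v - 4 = (v + 2)*(v^3 + 2*v^2 - v - 2) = (v + 2)^2*(v^2 - 1) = (v + 1)*(v + 2)^2*(v - 1)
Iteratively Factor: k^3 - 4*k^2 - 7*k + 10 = (k - 1)*(k^2 - 3*k - 10) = (k - 5)*(k - 1)*(k + 2)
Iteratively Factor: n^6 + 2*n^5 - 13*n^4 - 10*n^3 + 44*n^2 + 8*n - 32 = (n + 2)*(n^5 - 13*n^3 + 16*n^2 + 12*n - 16) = (n + 2)*(n + 4)*(n^4 - 4*n^3 + 3*n^2 + 4*n - 4) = (n - 2)*(n + 2)*(n + 4)*(n^3 - 2*n^2 - n + 2) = (n - 2)*(n - 1)*(n + 2)*(n + 4)*(n^2 - n - 2) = (n - 2)*(n - 1)*(n + 1)*(n + 2)*(n + 4)*(n - 2)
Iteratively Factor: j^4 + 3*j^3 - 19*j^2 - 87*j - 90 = (j + 3)*(j^3 - 19*j - 30) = (j + 2)*(j + 3)*(j^2 - 2*j - 15) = (j - 5)*(j + 2)*(j + 3)*(j + 3)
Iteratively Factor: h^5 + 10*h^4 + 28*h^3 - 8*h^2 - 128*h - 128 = (h + 4)*(h^4 + 6*h^3 + 4*h^2 - 24*h - 32) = (h + 4)^2*(h^3 + 2*h^2 - 4*h - 8) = (h - 2)*(h + 4)^2*(h^2 + 4*h + 4) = (h - 2)*(h + 2)*(h + 4)^2*(h + 2)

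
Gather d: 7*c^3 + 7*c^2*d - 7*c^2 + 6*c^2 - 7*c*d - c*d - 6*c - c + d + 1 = 7*c^3 - c^2 - 7*c + d*(7*c^2 - 8*c + 1) + 1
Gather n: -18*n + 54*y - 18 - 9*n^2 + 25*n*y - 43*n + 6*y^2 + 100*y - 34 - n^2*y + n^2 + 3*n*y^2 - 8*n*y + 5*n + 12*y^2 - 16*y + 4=n^2*(-y - 8) + n*(3*y^2 + 17*y - 56) + 18*y^2 + 138*y - 48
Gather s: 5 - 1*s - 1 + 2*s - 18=s - 14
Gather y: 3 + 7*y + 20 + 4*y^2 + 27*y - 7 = 4*y^2 + 34*y + 16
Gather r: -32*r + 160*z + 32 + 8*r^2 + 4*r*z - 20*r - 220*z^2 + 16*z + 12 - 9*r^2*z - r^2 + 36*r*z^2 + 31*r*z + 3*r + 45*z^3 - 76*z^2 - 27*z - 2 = r^2*(7 - 9*z) + r*(36*z^2 + 35*z - 49) + 45*z^3 - 296*z^2 + 149*z + 42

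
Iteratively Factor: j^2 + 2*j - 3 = (j - 1)*(j + 3)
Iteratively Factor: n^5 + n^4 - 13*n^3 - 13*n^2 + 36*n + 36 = (n + 3)*(n^4 - 2*n^3 - 7*n^2 + 8*n + 12) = (n + 1)*(n + 3)*(n^3 - 3*n^2 - 4*n + 12) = (n - 3)*(n + 1)*(n + 3)*(n^2 - 4) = (n - 3)*(n - 2)*(n + 1)*(n + 3)*(n + 2)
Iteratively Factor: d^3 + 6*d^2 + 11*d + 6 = (d + 2)*(d^2 + 4*d + 3) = (d + 2)*(d + 3)*(d + 1)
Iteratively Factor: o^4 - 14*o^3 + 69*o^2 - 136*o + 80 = (o - 4)*(o^3 - 10*o^2 + 29*o - 20) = (o - 4)^2*(o^2 - 6*o + 5) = (o - 4)^2*(o - 1)*(o - 5)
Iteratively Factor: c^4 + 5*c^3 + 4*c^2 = (c + 4)*(c^3 + c^2) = (c + 1)*(c + 4)*(c^2) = c*(c + 1)*(c + 4)*(c)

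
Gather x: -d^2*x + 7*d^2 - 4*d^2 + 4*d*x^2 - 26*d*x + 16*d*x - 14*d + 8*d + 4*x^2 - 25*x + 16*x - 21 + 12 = 3*d^2 - 6*d + x^2*(4*d + 4) + x*(-d^2 - 10*d - 9) - 9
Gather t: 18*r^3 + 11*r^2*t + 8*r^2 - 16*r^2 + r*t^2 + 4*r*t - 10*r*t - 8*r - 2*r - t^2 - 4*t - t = 18*r^3 - 8*r^2 - 10*r + t^2*(r - 1) + t*(11*r^2 - 6*r - 5)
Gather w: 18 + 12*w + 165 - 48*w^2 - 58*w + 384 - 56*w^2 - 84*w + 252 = -104*w^2 - 130*w + 819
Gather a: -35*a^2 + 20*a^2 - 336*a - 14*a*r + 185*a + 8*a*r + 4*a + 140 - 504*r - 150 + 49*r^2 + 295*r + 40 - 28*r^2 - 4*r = -15*a^2 + a*(-6*r - 147) + 21*r^2 - 213*r + 30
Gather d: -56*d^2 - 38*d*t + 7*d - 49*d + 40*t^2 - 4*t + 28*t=-56*d^2 + d*(-38*t - 42) + 40*t^2 + 24*t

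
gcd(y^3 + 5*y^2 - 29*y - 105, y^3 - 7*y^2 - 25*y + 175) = y - 5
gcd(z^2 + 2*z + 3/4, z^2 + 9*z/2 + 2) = z + 1/2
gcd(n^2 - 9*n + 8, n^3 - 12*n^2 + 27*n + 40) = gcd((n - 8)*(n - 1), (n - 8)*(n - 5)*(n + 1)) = n - 8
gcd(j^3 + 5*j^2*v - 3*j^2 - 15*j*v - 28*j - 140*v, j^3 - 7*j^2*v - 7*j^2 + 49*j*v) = j - 7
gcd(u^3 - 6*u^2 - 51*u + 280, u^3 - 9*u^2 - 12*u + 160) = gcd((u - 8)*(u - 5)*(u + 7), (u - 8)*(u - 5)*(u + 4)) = u^2 - 13*u + 40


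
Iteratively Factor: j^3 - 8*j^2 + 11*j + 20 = (j - 5)*(j^2 - 3*j - 4) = (j - 5)*(j - 4)*(j + 1)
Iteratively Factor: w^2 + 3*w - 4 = (w - 1)*(w + 4)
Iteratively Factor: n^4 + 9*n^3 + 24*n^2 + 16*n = (n + 4)*(n^3 + 5*n^2 + 4*n) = (n + 1)*(n + 4)*(n^2 + 4*n) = n*(n + 1)*(n + 4)*(n + 4)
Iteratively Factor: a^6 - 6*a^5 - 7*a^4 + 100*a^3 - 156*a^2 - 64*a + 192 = (a + 4)*(a^5 - 10*a^4 + 33*a^3 - 32*a^2 - 28*a + 48) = (a - 4)*(a + 4)*(a^4 - 6*a^3 + 9*a^2 + 4*a - 12) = (a - 4)*(a - 2)*(a + 4)*(a^3 - 4*a^2 + a + 6) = (a - 4)*(a - 3)*(a - 2)*(a + 4)*(a^2 - a - 2) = (a - 4)*(a - 3)*(a - 2)^2*(a + 4)*(a + 1)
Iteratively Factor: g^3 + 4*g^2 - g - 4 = (g + 4)*(g^2 - 1) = (g - 1)*(g + 4)*(g + 1)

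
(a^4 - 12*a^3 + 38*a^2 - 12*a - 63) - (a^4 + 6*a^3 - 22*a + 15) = -18*a^3 + 38*a^2 + 10*a - 78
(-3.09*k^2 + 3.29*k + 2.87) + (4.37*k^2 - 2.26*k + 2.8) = 1.28*k^2 + 1.03*k + 5.67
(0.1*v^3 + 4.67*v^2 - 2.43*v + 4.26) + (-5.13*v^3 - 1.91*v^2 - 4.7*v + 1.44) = -5.03*v^3 + 2.76*v^2 - 7.13*v + 5.7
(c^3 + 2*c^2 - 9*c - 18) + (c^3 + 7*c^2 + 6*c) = 2*c^3 + 9*c^2 - 3*c - 18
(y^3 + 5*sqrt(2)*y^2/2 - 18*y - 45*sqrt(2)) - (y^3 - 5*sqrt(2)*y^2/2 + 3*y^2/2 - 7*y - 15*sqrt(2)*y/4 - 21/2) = -3*y^2/2 + 5*sqrt(2)*y^2 - 11*y + 15*sqrt(2)*y/4 - 45*sqrt(2) + 21/2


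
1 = 1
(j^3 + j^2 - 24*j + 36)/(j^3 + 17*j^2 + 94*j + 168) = (j^2 - 5*j + 6)/(j^2 + 11*j + 28)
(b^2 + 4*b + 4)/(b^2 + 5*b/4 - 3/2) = 4*(b + 2)/(4*b - 3)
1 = 1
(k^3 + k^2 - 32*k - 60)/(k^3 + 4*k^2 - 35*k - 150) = (k + 2)/(k + 5)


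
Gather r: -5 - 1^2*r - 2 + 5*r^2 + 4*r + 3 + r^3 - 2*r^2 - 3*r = r^3 + 3*r^2 - 4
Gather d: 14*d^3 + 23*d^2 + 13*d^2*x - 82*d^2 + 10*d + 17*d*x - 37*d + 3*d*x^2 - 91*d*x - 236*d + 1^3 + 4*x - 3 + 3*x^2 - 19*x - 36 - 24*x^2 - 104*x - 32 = 14*d^3 + d^2*(13*x - 59) + d*(3*x^2 - 74*x - 263) - 21*x^2 - 119*x - 70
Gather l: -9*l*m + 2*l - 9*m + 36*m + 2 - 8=l*(2 - 9*m) + 27*m - 6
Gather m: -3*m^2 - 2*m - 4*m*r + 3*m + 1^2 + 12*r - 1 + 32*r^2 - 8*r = -3*m^2 + m*(1 - 4*r) + 32*r^2 + 4*r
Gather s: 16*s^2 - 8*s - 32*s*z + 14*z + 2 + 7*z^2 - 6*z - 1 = 16*s^2 + s*(-32*z - 8) + 7*z^2 + 8*z + 1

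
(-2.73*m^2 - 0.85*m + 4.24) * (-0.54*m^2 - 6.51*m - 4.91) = 1.4742*m^4 + 18.2313*m^3 + 16.6482*m^2 - 23.4289*m - 20.8184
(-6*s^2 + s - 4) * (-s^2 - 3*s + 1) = 6*s^4 + 17*s^3 - 5*s^2 + 13*s - 4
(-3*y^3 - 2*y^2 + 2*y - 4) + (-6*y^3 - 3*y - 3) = -9*y^3 - 2*y^2 - y - 7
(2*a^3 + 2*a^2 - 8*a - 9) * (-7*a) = -14*a^4 - 14*a^3 + 56*a^2 + 63*a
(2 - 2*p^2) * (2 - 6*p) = 12*p^3 - 4*p^2 - 12*p + 4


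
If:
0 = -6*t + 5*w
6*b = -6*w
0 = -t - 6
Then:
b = 36/5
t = -6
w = -36/5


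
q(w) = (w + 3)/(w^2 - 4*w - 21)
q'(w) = (4 - 2*w)*(w + 3)/(w^2 - 4*w - 21)^2 + 1/(w^2 - 4*w - 21)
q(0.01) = -0.14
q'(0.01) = -0.02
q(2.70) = -0.23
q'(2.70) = -0.05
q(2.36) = -0.22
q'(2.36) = -0.05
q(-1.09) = -0.12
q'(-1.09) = -0.02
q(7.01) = 100.00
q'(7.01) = -10000.00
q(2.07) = -0.20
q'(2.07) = -0.04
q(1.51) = -0.18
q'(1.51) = -0.03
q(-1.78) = -0.11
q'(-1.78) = -0.01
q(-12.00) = -0.05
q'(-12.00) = 0.00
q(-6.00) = -0.08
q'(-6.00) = -0.00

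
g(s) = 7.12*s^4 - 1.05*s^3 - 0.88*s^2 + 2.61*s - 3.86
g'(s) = 28.48*s^3 - 3.15*s^2 - 1.76*s + 2.61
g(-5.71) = 7716.78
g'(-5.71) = -5392.15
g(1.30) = 16.07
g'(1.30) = 57.57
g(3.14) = 655.30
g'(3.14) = 847.74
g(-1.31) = 14.54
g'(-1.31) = -64.52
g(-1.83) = 74.70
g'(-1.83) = -179.26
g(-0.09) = -4.10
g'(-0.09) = 2.72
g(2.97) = 522.62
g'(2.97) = 715.72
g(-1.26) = 11.50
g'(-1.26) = -57.14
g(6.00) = 8980.84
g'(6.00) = 6030.33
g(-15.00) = 363752.74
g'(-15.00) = -96799.74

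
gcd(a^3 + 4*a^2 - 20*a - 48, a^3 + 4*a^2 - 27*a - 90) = a + 6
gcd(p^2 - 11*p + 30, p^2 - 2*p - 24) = p - 6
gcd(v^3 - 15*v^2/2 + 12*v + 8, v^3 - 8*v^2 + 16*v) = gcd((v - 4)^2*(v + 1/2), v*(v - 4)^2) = v^2 - 8*v + 16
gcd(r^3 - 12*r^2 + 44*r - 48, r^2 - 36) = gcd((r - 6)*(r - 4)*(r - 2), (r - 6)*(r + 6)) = r - 6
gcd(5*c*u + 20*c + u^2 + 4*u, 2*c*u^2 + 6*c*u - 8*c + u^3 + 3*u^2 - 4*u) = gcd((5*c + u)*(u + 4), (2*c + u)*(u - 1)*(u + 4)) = u + 4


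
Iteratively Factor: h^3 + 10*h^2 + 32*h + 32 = (h + 4)*(h^2 + 6*h + 8) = (h + 2)*(h + 4)*(h + 4)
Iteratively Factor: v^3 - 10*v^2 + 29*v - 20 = (v - 5)*(v^2 - 5*v + 4) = (v - 5)*(v - 1)*(v - 4)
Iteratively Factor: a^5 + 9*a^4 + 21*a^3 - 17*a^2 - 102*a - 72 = (a - 2)*(a^4 + 11*a^3 + 43*a^2 + 69*a + 36) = (a - 2)*(a + 4)*(a^3 + 7*a^2 + 15*a + 9) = (a - 2)*(a + 3)*(a + 4)*(a^2 + 4*a + 3) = (a - 2)*(a + 3)^2*(a + 4)*(a + 1)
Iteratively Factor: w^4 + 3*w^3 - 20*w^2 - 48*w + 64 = (w + 4)*(w^3 - w^2 - 16*w + 16) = (w - 1)*(w + 4)*(w^2 - 16) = (w - 1)*(w + 4)^2*(w - 4)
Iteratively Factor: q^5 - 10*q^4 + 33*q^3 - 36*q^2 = (q - 4)*(q^4 - 6*q^3 + 9*q^2) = q*(q - 4)*(q^3 - 6*q^2 + 9*q) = q*(q - 4)*(q - 3)*(q^2 - 3*q) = q*(q - 4)*(q - 3)^2*(q)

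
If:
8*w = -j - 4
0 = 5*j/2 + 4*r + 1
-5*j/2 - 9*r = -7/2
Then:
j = -46/25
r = 9/10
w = -27/100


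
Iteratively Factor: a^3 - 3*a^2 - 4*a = (a + 1)*(a^2 - 4*a) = a*(a + 1)*(a - 4)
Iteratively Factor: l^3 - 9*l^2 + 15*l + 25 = (l - 5)*(l^2 - 4*l - 5) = (l - 5)*(l + 1)*(l - 5)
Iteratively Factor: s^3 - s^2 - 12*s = (s)*(s^2 - s - 12) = s*(s + 3)*(s - 4)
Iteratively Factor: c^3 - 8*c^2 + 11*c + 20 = (c - 4)*(c^2 - 4*c - 5) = (c - 5)*(c - 4)*(c + 1)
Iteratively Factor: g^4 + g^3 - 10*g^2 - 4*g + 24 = (g - 2)*(g^3 + 3*g^2 - 4*g - 12) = (g - 2)^2*(g^2 + 5*g + 6) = (g - 2)^2*(g + 3)*(g + 2)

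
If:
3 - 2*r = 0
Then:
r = 3/2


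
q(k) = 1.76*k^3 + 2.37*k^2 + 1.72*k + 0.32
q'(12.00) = 818.92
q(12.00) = 3403.52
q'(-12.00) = 705.16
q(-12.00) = -2720.32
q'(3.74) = 93.30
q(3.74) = 131.98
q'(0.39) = 4.37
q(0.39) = 1.46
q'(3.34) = 76.45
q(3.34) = 98.08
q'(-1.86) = 11.17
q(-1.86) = -6.01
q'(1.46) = 19.90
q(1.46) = 13.36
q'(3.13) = 68.28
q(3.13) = 82.89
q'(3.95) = 102.82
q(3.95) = 152.56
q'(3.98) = 104.22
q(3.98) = 155.67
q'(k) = 5.28*k^2 + 4.74*k + 1.72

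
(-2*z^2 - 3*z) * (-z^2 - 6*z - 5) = 2*z^4 + 15*z^3 + 28*z^2 + 15*z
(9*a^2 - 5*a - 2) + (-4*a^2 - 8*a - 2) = 5*a^2 - 13*a - 4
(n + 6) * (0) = 0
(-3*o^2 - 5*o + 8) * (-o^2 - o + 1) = 3*o^4 + 8*o^3 - 6*o^2 - 13*o + 8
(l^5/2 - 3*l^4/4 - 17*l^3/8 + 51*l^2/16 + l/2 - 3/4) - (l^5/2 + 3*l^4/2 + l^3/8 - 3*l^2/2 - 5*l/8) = -9*l^4/4 - 9*l^3/4 + 75*l^2/16 + 9*l/8 - 3/4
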